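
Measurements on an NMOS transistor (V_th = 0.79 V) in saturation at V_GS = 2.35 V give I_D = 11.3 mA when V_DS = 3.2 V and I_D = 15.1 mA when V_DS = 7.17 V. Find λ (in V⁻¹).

With V_GS fixed, I_D ∝ (1 + λ V_DS) in saturation, so I_D2/I_D1 = (1 + λ V_DS2)/(1 + λ V_DS1).
15.1/11.3 = 1.336 = (1 + 7.17 λ)/(1 + 3.2 λ).
Solving: λ (I_D1 V_DS2 − I_D2 V_DS1) = I_D2 − I_D1, so λ = (15.1 − 11.3) / (11.3 × 7.17 − 15.1 × 3.2) = 3.8 / 32.7 = 0.116 V⁻¹.

λ = 0.116 V⁻¹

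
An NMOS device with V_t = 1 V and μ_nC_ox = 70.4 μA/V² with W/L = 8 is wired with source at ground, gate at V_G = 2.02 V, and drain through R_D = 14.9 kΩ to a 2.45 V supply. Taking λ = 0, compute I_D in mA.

V_GS = V_G = 2.02 V, so V_ov = 2.02 − 1 = 1.02 V.
k_n = μ_nC_ox · (W/L) = 0.5632 mA/V².
Assume saturation: I_D = ½ k_n V_ov² = 0.5 × 0.5632 × 1.02² = 0.293 mA, giving V_DS = V_DD − I_D R_D = 2.45 − 0.293 × 14.9 = -1.92 V.
But -1.92 V < V_ov = 1.02 V, so the device is actually in triode.
In triode I_D = k_n[V_ov V_DS − ½ V_DS²] and I_D = (V_DD − V_DS)/R_D. Equating: 4.2 V_DS² − 9.56 V_DS + 2.45 = 0, giving V_DS = 0.294 V (the root below V_ov).
I_D = (2.45 − 0.294) / 14.9 = 0.145 mA.

I_D = 0.145 mA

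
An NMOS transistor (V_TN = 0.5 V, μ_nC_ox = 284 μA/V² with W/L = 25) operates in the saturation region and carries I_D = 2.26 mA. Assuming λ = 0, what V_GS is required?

V_GS = 1.30 V

k_n = μ_nC_ox · (W/L) = 7.1 mA/V².
In saturation I_D = ½ k_n (V_GS − V_TN)², so V_GS − V_TN = √(2 I_D / k_n) = √(2 × 2.26 / 7.1) = 0.798 V.
V_GS = 0.5 + 0.798 = 1.3 V.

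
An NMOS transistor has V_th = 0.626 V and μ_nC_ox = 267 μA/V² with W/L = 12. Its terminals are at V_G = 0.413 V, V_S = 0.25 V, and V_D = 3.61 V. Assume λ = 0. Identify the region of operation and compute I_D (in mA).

V_GS = V_G − V_S = 0.413 − 0.25 = 0.163 V; V_DS = V_D − V_S = 3.61 − 0.25 = 3.36 V.
V_GS = 0.163 V < V_th = 0.626 V, so the transistor is in cutoff.

Cutoff; I_D = 0 mA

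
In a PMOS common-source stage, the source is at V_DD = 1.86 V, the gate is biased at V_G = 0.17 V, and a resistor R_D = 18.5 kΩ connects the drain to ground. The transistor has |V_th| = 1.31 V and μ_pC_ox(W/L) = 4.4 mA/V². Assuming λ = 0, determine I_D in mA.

V_SG = V_DD − V_G = 1.86 − 0.17 = 1.69 V, so V_ov = 1.69 − 1.31 = 0.38 V.
Assume saturation: I_D = ½ k_p V_ov² = 0.5 × 4.4 × 0.38² = 0.318 mA, giving V_SD = V_DD − I_D R_D = 1.86 − 0.318 × 18.5 = -4.02 V.
But -4.02 V < V_ov = 0.38 V, so the device is actually in triode.
In triode I_D = k_p[V_ov V_SD − ½ V_SD²] and I_D = (V_DD − V_SD)/R_D. Equating: 40.7 V_SD² − 31.93 V_SD + 1.86 = 0, giving V_SD = 0.0634 V (the root below V_ov).
I_D = (1.86 − 0.0634) / 18.5 = 0.0971 mA.

I_D = 0.0971 mA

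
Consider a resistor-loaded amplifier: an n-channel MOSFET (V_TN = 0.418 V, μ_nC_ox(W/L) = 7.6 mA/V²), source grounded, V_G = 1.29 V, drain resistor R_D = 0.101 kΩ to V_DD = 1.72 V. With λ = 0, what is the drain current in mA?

V_GS = V_G = 1.29 V, so V_ov = 1.29 − 0.418 = 0.872 V.
Assume saturation: I_D = ½ k_n V_ov² = 0.5 × 7.6 × 0.872² = 2.89 mA, giving V_DS = V_DD − I_D R_D = 1.72 − 2.89 × 0.101 = 1.43 V.
V_DS = 1.43 V ≥ V_ov = 0.872 V, confirming saturation.

I_D = 2.89 mA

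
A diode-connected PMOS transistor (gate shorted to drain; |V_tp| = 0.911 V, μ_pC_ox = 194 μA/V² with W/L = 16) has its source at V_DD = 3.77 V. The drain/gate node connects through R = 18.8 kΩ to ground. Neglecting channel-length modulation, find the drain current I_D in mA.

With gate tied to drain, V_SG = V_SD ≥ V_SG − |V_tp|, so the device is in saturation.
k_p = μ_pC_ox · (W/L) = 3.104 mA/V².
KCL at the drain: ½ k_p (V_SG − |V_tp|)² = (V_DD − V_SG)/R.
Let x = V_SG − 0.911. Then 29.2 x² + x − 2.859 = 0, giving x = 0.296 V (positive root), so V_SG = 1.21 V.
I_D = (V_DD − V_SG)/R = (3.77 − 1.21) / 18.8 = 0.136 mA.

I_D = 0.136 mA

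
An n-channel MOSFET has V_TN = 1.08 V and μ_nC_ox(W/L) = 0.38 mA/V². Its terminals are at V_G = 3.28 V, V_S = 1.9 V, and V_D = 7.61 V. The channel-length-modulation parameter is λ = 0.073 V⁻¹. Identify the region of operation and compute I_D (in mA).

Saturation; I_D = 0.0242 mA

V_GS = V_G − V_S = 3.28 − 1.9 = 1.38 V; V_DS = V_D − V_S = 7.61 − 1.9 = 5.71 V.
V_ov = V_GS − V_TN = 1.38 − 1.08 = 0.3 V.
Since V_DS = 5.71 V ≥ V_ov = 0.3 V, the device is in saturation.
I_D = ½ k_n V_ov² (1 + λ V_DS) = 0.5 × 0.38 × 0.3² × (1 + 0.073 × 5.71) = 0.0242 mA.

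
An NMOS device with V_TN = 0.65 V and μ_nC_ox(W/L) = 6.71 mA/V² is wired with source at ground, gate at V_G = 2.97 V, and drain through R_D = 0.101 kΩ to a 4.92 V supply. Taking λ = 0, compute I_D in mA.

I_D = 18.1 mA

V_GS = V_G = 2.97 V, so V_ov = 2.97 − 0.65 = 2.32 V.
Assume saturation: I_D = ½ k_n V_ov² = 0.5 × 6.71 × 2.32² = 18.1 mA, giving V_DS = V_DD − I_D R_D = 4.92 − 18.1 × 0.101 = 3.1 V.
V_DS = 3.1 V ≥ V_ov = 2.32 V, confirming saturation.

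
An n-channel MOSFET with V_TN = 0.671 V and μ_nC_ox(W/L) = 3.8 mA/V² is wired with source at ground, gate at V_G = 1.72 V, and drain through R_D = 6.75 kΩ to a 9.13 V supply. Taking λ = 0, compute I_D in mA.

V_GS = V_G = 1.72 V, so V_ov = 1.72 − 0.671 = 1.05 V.
Assume saturation: I_D = ½ k_n V_ov² = 0.5 × 3.8 × 1.05² = 2.09 mA, giving V_DS = V_DD − I_D R_D = 9.13 − 2.09 × 6.75 = -4.98 V.
But -4.98 V < V_ov = 1.05 V, so the device is actually in triode.
In triode I_D = k_n[V_ov V_DS − ½ V_DS²] and I_D = (V_DD − V_DS)/R_D. Equating: 12.8 V_DS² − 27.91 V_DS + 9.13 = 0, giving V_DS = 0.401 V (the root below V_ov).
I_D = (9.13 − 0.401) / 6.75 = 1.29 mA.

I_D = 1.29 mA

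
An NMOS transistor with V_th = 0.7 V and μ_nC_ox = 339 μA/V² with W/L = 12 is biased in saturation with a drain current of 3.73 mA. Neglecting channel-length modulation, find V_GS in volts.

V_GS = 2.05 V

k_n = μ_nC_ox · (W/L) = 4.068 mA/V².
In saturation I_D = ½ k_n (V_GS − V_th)², so V_GS − V_th = √(2 I_D / k_n) = √(2 × 3.73 / 4.068) = 1.35 V.
V_GS = 0.7 + 1.35 = 2.05 V.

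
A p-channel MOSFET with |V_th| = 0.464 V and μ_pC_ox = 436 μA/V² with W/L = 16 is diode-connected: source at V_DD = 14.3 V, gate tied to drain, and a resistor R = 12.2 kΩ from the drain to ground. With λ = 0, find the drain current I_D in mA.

I_D = 1.09 mA

With gate tied to drain, V_SG = V_SD ≥ V_SG − |V_th|, so the device is in saturation.
k_p = μ_pC_ox · (W/L) = 6.976 mA/V².
KCL at the drain: ½ k_p (V_SG − |V_th|)² = (V_DD − V_SG)/R.
Let x = V_SG − 0.464. Then 42.6 x² + x − 13.84 = 0, giving x = 0.559 V (positive root), so V_SG = 1.02 V.
I_D = (V_DD − V_SG)/R = (14.3 − 1.02) / 12.2 = 1.09 mA.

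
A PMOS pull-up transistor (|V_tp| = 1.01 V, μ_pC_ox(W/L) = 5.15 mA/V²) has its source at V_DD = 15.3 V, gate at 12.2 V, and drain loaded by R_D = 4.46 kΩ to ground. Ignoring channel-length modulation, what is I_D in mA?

I_D = 3.35 mA

V_SG = V_DD − V_G = 15.3 − 12.2 = 3.1 V, so V_ov = 3.1 − 1.01 = 2.09 V.
Assume saturation: I_D = ½ k_p V_ov² = 0.5 × 5.15 × 2.09² = 11.2 mA, giving V_SD = V_DD − I_D R_D = 15.3 − 11.2 × 4.46 = -34.9 V.
But -34.9 V < V_ov = 2.09 V, so the device is actually in triode.
In triode I_D = k_p[V_ov V_SD − ½ V_SD²] and I_D = (V_DD − V_SD)/R_D. Equating: 11.5 V_SD² − 49.01 V_SD + 15.3 = 0, giving V_SD = 0.339 V (the root below V_ov).
I_D = (15.3 − 0.339) / 4.46 = 3.35 mA.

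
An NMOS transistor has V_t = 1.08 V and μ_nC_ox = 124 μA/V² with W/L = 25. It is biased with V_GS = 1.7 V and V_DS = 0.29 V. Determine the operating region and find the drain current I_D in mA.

Triode; I_D = 0.427 mA

k_n = μ_nC_ox · (W/L) = 3.1 mA/V².
V_ov = V_GS − V_t = 1.7 − 1.08 = 0.62 V.
Since V_DS = 0.29 V < V_ov = 0.62 V, the device is in the triode region.
I_D = k_n [V_ov · V_DS − ½ V_DS²] = 3.1 × [0.62 × 0.29 − 0.5 × 0.29²] = 0.427 mA.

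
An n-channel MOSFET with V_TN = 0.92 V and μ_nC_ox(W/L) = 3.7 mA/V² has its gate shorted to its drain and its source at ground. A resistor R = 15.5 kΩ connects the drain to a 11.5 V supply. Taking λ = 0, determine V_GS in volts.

V_GS = 1.51 V

With gate tied to drain, V_GS = V_DS ≥ V_GS − V_TN, so the device is in saturation.
KCL at the drain: ½ k_n (V_GS − V_TN)² = (V_DD − V_GS)/R.
Let x = V_GS − 0.92. Then 28.7 x² + x − 10.58 = 0, giving x = 0.59 V (positive root), so V_GS = 1.51 V.
I_D = (V_DD − V_GS)/R = (11.5 − 1.51) / 15.5 = 0.645 mA.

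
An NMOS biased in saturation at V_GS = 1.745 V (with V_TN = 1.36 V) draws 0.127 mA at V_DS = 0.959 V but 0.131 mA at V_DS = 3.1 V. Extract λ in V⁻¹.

With V_GS fixed, I_D ∝ (1 + λ V_DS) in saturation, so I_D2/I_D1 = (1 + λ V_DS2)/(1 + λ V_DS1).
0.131/0.127 = 1.031 = (1 + 3.1 λ)/(1 + 0.959 λ).
Solving: λ (I_D1 V_DS2 − I_D2 V_DS1) = I_D2 − I_D1, so λ = (0.131 − 0.127) / (0.127 × 3.1 − 0.131 × 0.959) = 0.004 / 0.268 = 0.0149 V⁻¹.

λ = 0.0149 V⁻¹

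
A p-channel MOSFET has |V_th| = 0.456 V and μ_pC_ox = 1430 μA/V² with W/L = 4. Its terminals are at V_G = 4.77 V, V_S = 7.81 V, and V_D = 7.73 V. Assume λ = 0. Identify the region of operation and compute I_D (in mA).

Triode; I_D = 1.16 mA

V_SG = V_S − V_G = 7.81 − 4.77 = 3.04 V; V_SD = V_S − V_D = 7.81 − 7.73 = 0.08 V.
k_p = μ_pC_ox · (W/L) = 5.72 mA/V².
V_ov = V_SG − |V_th| = 3.04 − 0.456 = 2.58 V.
Since V_SD = 0.08 V < V_ov = 2.58 V, the device is in the triode region.
I_D = k_p [V_ov · V_SD − ½ V_SD²] = 5.72 × [2.58 × 0.08 − 0.5 × 0.08²] = 1.16 mA.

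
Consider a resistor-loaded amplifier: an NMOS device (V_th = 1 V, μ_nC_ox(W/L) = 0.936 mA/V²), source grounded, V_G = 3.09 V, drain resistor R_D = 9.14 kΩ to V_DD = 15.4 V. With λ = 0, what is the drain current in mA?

V_GS = V_G = 3.09 V, so V_ov = 3.09 − 1 = 2.09 V.
Assume saturation: I_D = ½ k_n V_ov² = 0.5 × 0.936 × 2.09² = 2.04 mA, giving V_DS = V_DD − I_D R_D = 15.4 − 2.04 × 9.14 = -3.28 V.
But -3.28 V < V_ov = 2.09 V, so the device is actually in triode.
In triode I_D = k_n[V_ov V_DS − ½ V_DS²] and I_D = (V_DD − V_DS)/R_D. Equating: 4.28 V_DS² − 18.88 V_DS + 15.4 = 0, giving V_DS = 1.08 V (the root below V_ov).
I_D = (15.4 − 1.08) / 9.14 = 1.57 mA.

I_D = 1.57 mA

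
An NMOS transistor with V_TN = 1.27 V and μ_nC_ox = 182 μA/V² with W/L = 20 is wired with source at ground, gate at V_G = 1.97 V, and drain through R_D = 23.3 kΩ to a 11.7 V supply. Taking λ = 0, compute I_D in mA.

I_D = 0.492 mA

V_GS = V_G = 1.97 V, so V_ov = 1.97 − 1.27 = 0.7 V.
k_n = μ_nC_ox · (W/L) = 3.64 mA/V².
Assume saturation: I_D = ½ k_n V_ov² = 0.5 × 3.64 × 0.7² = 0.892 mA, giving V_DS = V_DD − I_D R_D = 11.7 − 0.892 × 23.3 = -9.08 V.
But -9.08 V < V_ov = 0.7 V, so the device is actually in triode.
In triode I_D = k_n[V_ov V_DS − ½ V_DS²] and I_D = (V_DD − V_DS)/R_D. Equating: 42.4 V_DS² − 60.37 V_DS + 11.7 = 0, giving V_DS = 0.231 V (the root below V_ov).
I_D = (11.7 − 0.231) / 23.3 = 0.492 mA.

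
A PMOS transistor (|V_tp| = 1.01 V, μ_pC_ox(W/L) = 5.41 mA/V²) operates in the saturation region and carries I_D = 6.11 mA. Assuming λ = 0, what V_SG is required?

In saturation I_D = ½ k_p (V_SG − |V_tp|)², so V_SG − |V_tp| = √(2 I_D / k_p) = √(2 × 6.11 / 5.41) = 1.5 V.
V_SG = 1.01 + 1.5 = 2.51 V.

V_SG = 2.51 V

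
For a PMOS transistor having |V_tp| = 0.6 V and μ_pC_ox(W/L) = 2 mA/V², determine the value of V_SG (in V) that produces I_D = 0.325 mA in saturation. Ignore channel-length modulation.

In saturation I_D = ½ k_p (V_SG − |V_tp|)², so V_SG − |V_tp| = √(2 I_D / k_p) = √(2 × 0.325 / 2) = 0.57 V.
V_SG = 0.6 + 0.57 = 1.17 V.

V_SG = 1.17 V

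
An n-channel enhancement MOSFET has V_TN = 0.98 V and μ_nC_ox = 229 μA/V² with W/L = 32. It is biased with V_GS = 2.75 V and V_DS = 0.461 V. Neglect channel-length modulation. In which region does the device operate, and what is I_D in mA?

k_n = μ_nC_ox · (W/L) = 7.328 mA/V².
V_ov = V_GS − V_TN = 2.75 − 0.98 = 1.77 V.
Since V_DS = 0.461 V < V_ov = 1.77 V, the device is in the triode region.
I_D = k_n [V_ov · V_DS − ½ V_DS²] = 7.328 × [1.77 × 0.461 − 0.5 × 0.461²] = 5.2 mA.

Triode; I_D = 5.20 mA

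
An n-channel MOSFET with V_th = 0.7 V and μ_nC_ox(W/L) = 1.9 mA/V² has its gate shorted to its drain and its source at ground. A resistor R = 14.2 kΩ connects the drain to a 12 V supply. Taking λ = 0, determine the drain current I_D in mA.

I_D = 0.734 mA

With gate tied to drain, V_GS = V_DS ≥ V_GS − V_th, so the device is in saturation.
KCL at the drain: ½ k_n (V_GS − V_th)² = (V_DD − V_GS)/R.
Let x = V_GS − 0.7. Then 13.5 x² + x − 11.3 = 0, giving x = 0.879 V (positive root), so V_GS = 1.58 V.
I_D = (V_DD − V_GS)/R = (12 − 1.58) / 14.2 = 0.734 mA.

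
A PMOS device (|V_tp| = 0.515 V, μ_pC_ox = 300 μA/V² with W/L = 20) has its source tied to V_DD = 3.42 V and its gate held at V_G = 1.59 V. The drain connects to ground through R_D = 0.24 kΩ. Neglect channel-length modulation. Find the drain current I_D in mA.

V_SG = V_DD − V_G = 3.42 − 1.59 = 1.83 V, so V_ov = 1.83 − 0.515 = 1.31 V.
k_p = μ_pC_ox · (W/L) = 6 mA/V².
Assume saturation: I_D = ½ k_p V_ov² = 0.5 × 6 × 1.31² = 5.19 mA, giving V_SD = V_DD − I_D R_D = 3.42 − 5.19 × 0.24 = 2.17 V.
V_SD = 2.17 V ≥ V_ov = 1.31 V, confirming saturation.

I_D = 5.19 mA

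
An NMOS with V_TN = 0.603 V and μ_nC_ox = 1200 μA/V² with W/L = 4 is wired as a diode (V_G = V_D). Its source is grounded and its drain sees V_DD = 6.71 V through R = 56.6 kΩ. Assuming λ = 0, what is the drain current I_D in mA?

I_D = 0.104 mA

With gate tied to drain, V_GS = V_DS ≥ V_GS − V_TN, so the device is in saturation.
k_n = μ_nC_ox · (W/L) = 4.8 mA/V².
KCL at the drain: ½ k_n (V_GS − V_TN)² = (V_DD − V_GS)/R.
Let x = V_GS − 0.603. Then 136 x² + x − 6.107 = 0, giving x = 0.208 V (positive root), so V_GS = 0.811 V.
I_D = (V_DD − V_GS)/R = (6.71 − 0.811) / 56.6 = 0.104 mA.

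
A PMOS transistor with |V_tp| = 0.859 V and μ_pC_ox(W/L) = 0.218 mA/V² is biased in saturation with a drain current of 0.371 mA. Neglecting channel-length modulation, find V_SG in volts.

V_SG = 2.70 V

In saturation I_D = ½ k_p (V_SG − |V_tp|)², so V_SG − |V_tp| = √(2 I_D / k_p) = √(2 × 0.371 / 0.218) = 1.84 V.
V_SG = 0.859 + 1.84 = 2.7 V.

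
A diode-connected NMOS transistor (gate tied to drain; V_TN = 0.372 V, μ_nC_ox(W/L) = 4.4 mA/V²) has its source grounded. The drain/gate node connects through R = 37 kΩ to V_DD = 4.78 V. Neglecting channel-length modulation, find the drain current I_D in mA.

With gate tied to drain, V_GS = V_DS ≥ V_GS − V_TN, so the device is in saturation.
KCL at the drain: ½ k_n (V_GS − V_TN)² = (V_DD − V_GS)/R.
Let x = V_GS − 0.372. Then 81.4 x² + x − 4.408 = 0, giving x = 0.227 V (positive root), so V_GS = 0.599 V.
I_D = (V_DD − V_GS)/R = (4.78 − 0.599) / 37 = 0.113 mA.

I_D = 0.113 mA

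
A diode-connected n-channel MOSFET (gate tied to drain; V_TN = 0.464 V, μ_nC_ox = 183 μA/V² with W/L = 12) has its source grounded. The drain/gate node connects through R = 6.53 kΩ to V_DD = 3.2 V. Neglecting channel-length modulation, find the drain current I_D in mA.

I_D = 0.334 mA

With gate tied to drain, V_GS = V_DS ≥ V_GS − V_TN, so the device is in saturation.
k_n = μ_nC_ox · (W/L) = 2.196 mA/V².
KCL at the drain: ½ k_n (V_GS − V_TN)² = (V_DD − V_GS)/R.
Let x = V_GS − 0.464. Then 7.17 x² + x − 2.736 = 0, giving x = 0.552 V (positive root), so V_GS = 1.02 V.
I_D = (V_DD − V_GS)/R = (3.2 − 1.02) / 6.53 = 0.334 mA.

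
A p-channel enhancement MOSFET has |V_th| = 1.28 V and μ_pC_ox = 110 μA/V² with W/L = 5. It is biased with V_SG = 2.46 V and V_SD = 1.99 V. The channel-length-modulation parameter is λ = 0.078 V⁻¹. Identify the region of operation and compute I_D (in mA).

k_p = μ_pC_ox · (W/L) = 0.55 mA/V².
V_ov = V_SG − |V_th| = 2.46 − 1.28 = 1.18 V.
Since V_SD = 1.99 V ≥ V_ov = 1.18 V, the device is in saturation.
I_D = ½ k_p V_ov² (1 + λ V_SD) = 0.5 × 0.55 × 1.18² × (1 + 0.078 × 1.99) = 0.442 mA.

Saturation; I_D = 0.442 mA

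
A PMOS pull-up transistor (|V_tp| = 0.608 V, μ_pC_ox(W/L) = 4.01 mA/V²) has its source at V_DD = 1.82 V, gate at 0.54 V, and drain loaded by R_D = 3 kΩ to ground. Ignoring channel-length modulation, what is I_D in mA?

V_SG = V_DD − V_G = 1.82 − 0.54 = 1.28 V, so V_ov = 1.28 − 0.608 = 0.672 V.
Assume saturation: I_D = ½ k_p V_ov² = 0.5 × 4.01 × 0.672² = 0.905 mA, giving V_SD = V_DD − I_D R_D = 1.82 − 0.905 × 3 = -0.896 V.
But -0.896 V < V_ov = 0.672 V, so the device is actually in triode.
In triode I_D = k_p[V_ov V_SD − ½ V_SD²] and I_D = (V_DD − V_SD)/R_D. Equating: 6.01 V_SD² − 9.084 V_SD + 1.82 = 0, giving V_SD = 0.238 V (the root below V_ov).
I_D = (1.82 − 0.238) / 3 = 0.527 mA.

I_D = 0.527 mA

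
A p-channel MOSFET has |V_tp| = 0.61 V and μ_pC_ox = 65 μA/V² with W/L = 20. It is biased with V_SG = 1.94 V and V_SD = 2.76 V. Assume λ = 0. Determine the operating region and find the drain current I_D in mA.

Saturation; I_D = 1.15 mA

k_p = μ_pC_ox · (W/L) = 1.3 mA/V².
V_ov = V_SG − |V_tp| = 1.94 − 0.61 = 1.33 V.
Since V_SD = 2.76 V ≥ V_ov = 1.33 V, the device is in saturation.
I_D = ½ k_p V_ov² = 0.5 × 1.3 × 1.33² = 1.15 mA.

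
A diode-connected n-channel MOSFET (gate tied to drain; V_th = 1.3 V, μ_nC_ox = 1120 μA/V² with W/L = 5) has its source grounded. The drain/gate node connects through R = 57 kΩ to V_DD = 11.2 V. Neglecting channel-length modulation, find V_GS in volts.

V_GS = 1.55 V

With gate tied to drain, V_GS = V_DS ≥ V_GS − V_th, so the device is in saturation.
k_n = μ_nC_ox · (W/L) = 5.6 mA/V².
KCL at the drain: ½ k_n (V_GS − V_th)² = (V_DD − V_GS)/R.
Let x = V_GS − 1.3. Then 160 x² + x − 9.9 = 0, giving x = 0.246 V (positive root), so V_GS = 1.55 V.
I_D = (V_DD − V_GS)/R = (11.2 − 1.55) / 57 = 0.169 mA.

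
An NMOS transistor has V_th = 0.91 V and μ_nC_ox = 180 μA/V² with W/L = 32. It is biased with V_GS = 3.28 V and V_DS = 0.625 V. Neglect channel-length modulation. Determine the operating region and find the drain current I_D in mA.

Triode; I_D = 7.41 mA

k_n = μ_nC_ox · (W/L) = 5.76 mA/V².
V_ov = V_GS − V_th = 3.28 − 0.91 = 2.37 V.
Since V_DS = 0.625 V < V_ov = 2.37 V, the device is in the triode region.
I_D = k_n [V_ov · V_DS − ½ V_DS²] = 5.76 × [2.37 × 0.625 − 0.5 × 0.625²] = 7.41 mA.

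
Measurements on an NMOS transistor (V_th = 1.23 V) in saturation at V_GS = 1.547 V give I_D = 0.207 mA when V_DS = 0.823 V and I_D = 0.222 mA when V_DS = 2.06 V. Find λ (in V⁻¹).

With V_GS fixed, I_D ∝ (1 + λ V_DS) in saturation, so I_D2/I_D1 = (1 + λ V_DS2)/(1 + λ V_DS1).
0.222/0.207 = 1.072 = (1 + 2.06 λ)/(1 + 0.823 λ).
Solving: λ (I_D1 V_DS2 − I_D2 V_DS1) = I_D2 − I_D1, so λ = (0.222 − 0.207) / (0.207 × 2.06 − 0.222 × 0.823) = 0.015 / 0.244 = 0.0615 V⁻¹.

λ = 0.0615 V⁻¹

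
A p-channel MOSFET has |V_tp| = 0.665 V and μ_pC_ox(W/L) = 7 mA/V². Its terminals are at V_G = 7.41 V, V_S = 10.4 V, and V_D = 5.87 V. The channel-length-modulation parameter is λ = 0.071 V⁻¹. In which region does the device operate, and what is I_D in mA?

Saturation; I_D = 25.0 mA

V_SG = V_S − V_G = 10.4 − 7.41 = 2.99 V; V_SD = V_S − V_D = 10.4 − 5.87 = 4.53 V.
V_ov = V_SG − |V_tp| = 2.99 − 0.665 = 2.33 V.
Since V_SD = 4.53 V ≥ V_ov = 2.33 V, the device is in saturation.
I_D = ½ k_p V_ov² (1 + λ V_SD) = 0.5 × 7 × 2.33² × (1 + 0.071 × 4.53) = 25 mA.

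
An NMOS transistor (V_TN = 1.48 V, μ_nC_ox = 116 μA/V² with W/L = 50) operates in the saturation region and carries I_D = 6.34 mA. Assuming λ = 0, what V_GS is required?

V_GS = 2.96 V

k_n = μ_nC_ox · (W/L) = 5.8 mA/V².
In saturation I_D = ½ k_n (V_GS − V_TN)², so V_GS − V_TN = √(2 I_D / k_n) = √(2 × 6.34 / 5.8) = 1.48 V.
V_GS = 1.48 + 1.48 = 2.96 V.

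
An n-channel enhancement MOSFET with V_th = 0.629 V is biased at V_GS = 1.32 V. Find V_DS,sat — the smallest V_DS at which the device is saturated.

V_DS,sat = 0.691 V

The boundary between triode and saturation is V_DS = V_GS − V_th = V_ov.
V_ov = 1.32 − 0.629 = 0.691 V.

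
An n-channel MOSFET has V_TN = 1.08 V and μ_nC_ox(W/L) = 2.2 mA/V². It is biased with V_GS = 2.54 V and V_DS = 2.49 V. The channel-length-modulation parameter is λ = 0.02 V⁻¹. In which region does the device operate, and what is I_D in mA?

Saturation; I_D = 2.46 mA

V_ov = V_GS − V_TN = 2.54 − 1.08 = 1.46 V.
Since V_DS = 2.49 V ≥ V_ov = 1.46 V, the device is in saturation.
I_D = ½ k_n V_ov² (1 + λ V_DS) = 0.5 × 2.2 × 1.46² × (1 + 0.02 × 2.49) = 2.46 mA.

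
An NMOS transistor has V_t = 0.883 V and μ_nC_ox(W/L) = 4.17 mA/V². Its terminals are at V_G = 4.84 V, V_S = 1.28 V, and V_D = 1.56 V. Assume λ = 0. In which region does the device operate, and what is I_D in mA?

V_GS = V_G − V_S = 4.84 − 1.28 = 3.56 V; V_DS = V_D − V_S = 1.56 − 1.28 = 0.28 V.
V_ov = V_GS − V_t = 3.56 − 0.883 = 2.68 V.
Since V_DS = 0.28 V < V_ov = 2.68 V, the device is in the triode region.
I_D = k_n [V_ov · V_DS − ½ V_DS²] = 4.17 × [2.68 × 0.28 − 0.5 × 0.28²] = 2.96 mA.

Triode; I_D = 2.96 mA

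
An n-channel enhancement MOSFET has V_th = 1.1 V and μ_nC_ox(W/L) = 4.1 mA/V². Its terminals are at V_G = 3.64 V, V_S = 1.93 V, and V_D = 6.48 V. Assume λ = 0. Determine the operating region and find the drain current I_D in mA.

Saturation; I_D = 0.763 mA

V_GS = V_G − V_S = 3.64 − 1.93 = 1.71 V; V_DS = V_D − V_S = 6.48 − 1.93 = 4.55 V.
V_ov = V_GS − V_th = 1.71 − 1.1 = 0.61 V.
Since V_DS = 4.55 V ≥ V_ov = 0.61 V, the device is in saturation.
I_D = ½ k_n V_ov² = 0.5 × 4.1 × 0.61² = 0.763 mA.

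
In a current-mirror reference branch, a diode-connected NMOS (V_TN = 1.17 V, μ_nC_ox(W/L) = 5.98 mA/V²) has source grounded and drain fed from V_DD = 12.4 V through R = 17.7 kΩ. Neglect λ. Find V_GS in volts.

V_GS = 1.62 V

With gate tied to drain, V_GS = V_DS ≥ V_GS − V_TN, so the device is in saturation.
KCL at the drain: ½ k_n (V_GS − V_TN)² = (V_DD − V_GS)/R.
Let x = V_GS − 1.17. Then 52.9 x² + x − 11.23 = 0, giving x = 0.451 V (positive root), so V_GS = 1.62 V.
I_D = (V_DD − V_GS)/R = (12.4 − 1.62) / 17.7 = 0.609 mA.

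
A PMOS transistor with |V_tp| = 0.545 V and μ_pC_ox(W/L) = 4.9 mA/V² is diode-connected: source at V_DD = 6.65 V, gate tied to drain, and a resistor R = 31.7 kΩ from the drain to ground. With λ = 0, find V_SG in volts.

V_SG = 0.819 V

With gate tied to drain, V_SG = V_SD ≥ V_SG − |V_tp|, so the device is in saturation.
KCL at the drain: ½ k_p (V_SG − |V_tp|)² = (V_DD − V_SG)/R.
Let x = V_SG − 0.545. Then 77.7 x² + x − 6.105 = 0, giving x = 0.274 V (positive root), so V_SG = 0.819 V.
I_D = (V_DD − V_SG)/R = (6.65 − 0.819) / 31.7 = 0.184 mA.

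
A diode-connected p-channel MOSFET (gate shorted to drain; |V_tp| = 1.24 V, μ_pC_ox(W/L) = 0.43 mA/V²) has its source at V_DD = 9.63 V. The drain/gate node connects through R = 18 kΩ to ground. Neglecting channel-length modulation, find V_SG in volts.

V_SG = 2.59 V

With gate tied to drain, V_SG = V_SD ≥ V_SG − |V_tp|, so the device is in saturation.
KCL at the drain: ½ k_p (V_SG − |V_tp|)² = (V_DD − V_SG)/R.
Let x = V_SG − 1.24. Then 3.87 x² + x − 8.39 = 0, giving x = 1.35 V (positive root), so V_SG = 2.59 V.
I_D = (V_DD − V_SG)/R = (9.63 − 2.59) / 18 = 0.391 mA.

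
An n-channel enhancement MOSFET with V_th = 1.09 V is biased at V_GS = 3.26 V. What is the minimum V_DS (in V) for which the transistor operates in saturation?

V_DS,sat = 2.17 V

The boundary between triode and saturation is V_DS = V_GS − V_th = V_ov.
V_ov = 3.26 − 1.09 = 2.17 V.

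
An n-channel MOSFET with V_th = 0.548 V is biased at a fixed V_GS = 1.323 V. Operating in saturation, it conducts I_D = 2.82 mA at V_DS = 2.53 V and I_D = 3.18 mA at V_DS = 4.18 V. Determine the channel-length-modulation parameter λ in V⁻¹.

With V_GS fixed, I_D ∝ (1 + λ V_DS) in saturation, so I_D2/I_D1 = (1 + λ V_DS2)/(1 + λ V_DS1).
3.18/2.82 = 1.128 = (1 + 4.18 λ)/(1 + 2.53 λ).
Solving: λ (I_D1 V_DS2 − I_D2 V_DS1) = I_D2 − I_D1, so λ = (3.18 − 2.82) / (2.82 × 4.18 − 3.18 × 2.53) = 0.36 / 3.74 = 0.0962 V⁻¹.

λ = 0.0962 V⁻¹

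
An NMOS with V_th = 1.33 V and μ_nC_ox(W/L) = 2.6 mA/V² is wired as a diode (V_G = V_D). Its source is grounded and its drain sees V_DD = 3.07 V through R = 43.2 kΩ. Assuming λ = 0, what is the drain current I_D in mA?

With gate tied to drain, V_GS = V_DS ≥ V_GS − V_th, so the device is in saturation.
KCL at the drain: ½ k_n (V_GS − V_th)² = (V_DD − V_GS)/R.
Let x = V_GS − 1.33. Then 56.2 x² + x − 1.74 = 0, giving x = 0.167 V (positive root), so V_GS = 1.5 V.
I_D = (V_DD − V_GS)/R = (3.07 − 1.5) / 43.2 = 0.0364 mA.

I_D = 0.0364 mA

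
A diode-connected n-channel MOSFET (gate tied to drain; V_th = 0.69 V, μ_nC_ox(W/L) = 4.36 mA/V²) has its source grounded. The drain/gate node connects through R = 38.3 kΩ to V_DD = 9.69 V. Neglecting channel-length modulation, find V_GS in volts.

With gate tied to drain, V_GS = V_DS ≥ V_GS − V_th, so the device is in saturation.
KCL at the drain: ½ k_n (V_GS − V_th)² = (V_DD − V_GS)/R.
Let x = V_GS − 0.69. Then 83.5 x² + x − 9 = 0, giving x = 0.322 V (positive root), so V_GS = 1.01 V.
I_D = (V_DD − V_GS)/R = (9.69 − 1.01) / 38.3 = 0.227 mA.

V_GS = 1.01 V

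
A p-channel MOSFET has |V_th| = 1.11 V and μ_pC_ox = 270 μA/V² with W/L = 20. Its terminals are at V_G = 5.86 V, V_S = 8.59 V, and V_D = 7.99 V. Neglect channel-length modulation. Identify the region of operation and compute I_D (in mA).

Triode; I_D = 4.28 mA

V_SG = V_S − V_G = 8.59 − 5.86 = 2.73 V; V_SD = V_S − V_D = 8.59 − 7.99 = 0.6 V.
k_p = μ_pC_ox · (W/L) = 5.4 mA/V².
V_ov = V_SG − |V_th| = 2.73 − 1.11 = 1.62 V.
Since V_SD = 0.6 V < V_ov = 1.62 V, the device is in the triode region.
I_D = k_p [V_ov · V_SD − ½ V_SD²] = 5.4 × [1.62 × 0.6 − 0.5 × 0.6²] = 4.28 mA.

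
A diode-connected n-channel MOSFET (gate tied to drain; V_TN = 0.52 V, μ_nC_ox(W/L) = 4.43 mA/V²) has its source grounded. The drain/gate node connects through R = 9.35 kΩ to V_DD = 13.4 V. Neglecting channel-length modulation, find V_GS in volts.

With gate tied to drain, V_GS = V_DS ≥ V_GS − V_TN, so the device is in saturation.
KCL at the drain: ½ k_n (V_GS − V_TN)² = (V_DD − V_GS)/R.
Let x = V_GS − 0.52. Then 20.7 x² + x − 12.88 = 0, giving x = 0.765 V (positive root), so V_GS = 1.28 V.
I_D = (V_DD − V_GS)/R = (13.4 − 1.28) / 9.35 = 1.3 mA.

V_GS = 1.28 V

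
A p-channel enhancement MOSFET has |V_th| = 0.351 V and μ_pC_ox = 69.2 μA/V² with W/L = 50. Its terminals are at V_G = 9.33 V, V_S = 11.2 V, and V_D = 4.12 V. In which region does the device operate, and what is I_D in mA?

V_SG = V_S − V_G = 11.2 − 9.33 = 1.87 V; V_SD = V_S − V_D = 11.2 − 4.12 = 7.08 V.
k_p = μ_pC_ox · (W/L) = 3.46 mA/V².
V_ov = V_SG − |V_th| = 1.87 − 0.351 = 1.52 V.
Since V_SD = 7.08 V ≥ V_ov = 1.52 V, the device is in saturation.
I_D = ½ k_p V_ov² = 0.5 × 3.46 × 1.52² = 3.99 mA.

Saturation; I_D = 3.99 mA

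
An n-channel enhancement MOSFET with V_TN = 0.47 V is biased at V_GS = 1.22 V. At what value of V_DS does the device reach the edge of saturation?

The boundary between triode and saturation is V_DS = V_GS − V_TN = V_ov.
V_ov = 1.22 − 0.47 = 0.75 V.

V_DS,sat = 0.750 V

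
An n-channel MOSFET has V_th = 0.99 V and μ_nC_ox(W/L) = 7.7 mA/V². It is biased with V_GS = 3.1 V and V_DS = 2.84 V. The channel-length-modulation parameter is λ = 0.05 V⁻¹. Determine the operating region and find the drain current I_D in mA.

Saturation; I_D = 19.6 mA

V_ov = V_GS − V_th = 3.1 − 0.99 = 2.11 V.
Since V_DS = 2.84 V ≥ V_ov = 2.11 V, the device is in saturation.
I_D = ½ k_n V_ov² (1 + λ V_DS) = 0.5 × 7.7 × 2.11² × (1 + 0.05 × 2.84) = 19.6 mA.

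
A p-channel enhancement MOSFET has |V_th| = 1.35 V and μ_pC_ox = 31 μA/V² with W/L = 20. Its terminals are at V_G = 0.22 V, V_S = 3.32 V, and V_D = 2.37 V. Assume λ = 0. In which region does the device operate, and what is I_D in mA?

Triode; I_D = 0.751 mA

V_SG = V_S − V_G = 3.32 − 0.22 = 3.1 V; V_SD = V_S − V_D = 3.32 − 2.37 = 0.95 V.
k_p = μ_pC_ox · (W/L) = 0.62 mA/V².
V_ov = V_SG − |V_th| = 3.1 − 1.35 = 1.75 V.
Since V_SD = 0.95 V < V_ov = 1.75 V, the device is in the triode region.
I_D = k_p [V_ov · V_SD − ½ V_SD²] = 0.62 × [1.75 × 0.95 − 0.5 × 0.95²] = 0.751 mA.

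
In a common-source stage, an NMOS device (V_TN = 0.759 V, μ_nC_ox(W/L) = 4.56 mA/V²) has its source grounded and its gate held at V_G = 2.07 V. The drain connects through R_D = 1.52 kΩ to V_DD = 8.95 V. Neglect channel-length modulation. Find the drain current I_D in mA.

I_D = 3.92 mA

V_GS = V_G = 2.07 V, so V_ov = 2.07 − 0.759 = 1.31 V.
Assume saturation: I_D = ½ k_n V_ov² = 0.5 × 4.56 × 1.31² = 3.92 mA, giving V_DS = V_DD − I_D R_D = 8.95 − 3.92 × 1.52 = 2.99 V.
V_DS = 2.99 V ≥ V_ov = 1.31 V, confirming saturation.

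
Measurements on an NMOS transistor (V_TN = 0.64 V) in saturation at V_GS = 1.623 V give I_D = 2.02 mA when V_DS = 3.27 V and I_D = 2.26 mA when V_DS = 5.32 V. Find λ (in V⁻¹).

With V_GS fixed, I_D ∝ (1 + λ V_DS) in saturation, so I_D2/I_D1 = (1 + λ V_DS2)/(1 + λ V_DS1).
2.26/2.02 = 1.119 = (1 + 5.32 λ)/(1 + 3.27 λ).
Solving: λ (I_D1 V_DS2 − I_D2 V_DS1) = I_D2 − I_D1, so λ = (2.26 − 2.02) / (2.02 × 5.32 − 2.26 × 3.27) = 0.24 / 3.36 = 0.0715 V⁻¹.

λ = 0.0715 V⁻¹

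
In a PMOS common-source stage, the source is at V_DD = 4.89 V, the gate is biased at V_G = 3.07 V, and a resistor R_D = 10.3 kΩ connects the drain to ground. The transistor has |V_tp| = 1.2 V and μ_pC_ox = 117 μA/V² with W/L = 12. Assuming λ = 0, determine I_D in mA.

V_SG = V_DD − V_G = 4.89 − 3.07 = 1.82 V, so V_ov = 1.82 − 1.2 = 0.62 V.
k_p = μ_pC_ox · (W/L) = 1.404 mA/V².
Assume saturation: I_D = ½ k_p V_ov² = 0.5 × 1.404 × 0.62² = 0.27 mA, giving V_SD = V_DD − I_D R_D = 4.89 − 0.27 × 10.3 = 2.11 V.
V_SD = 2.11 V ≥ V_ov = 0.62 V, confirming saturation.

I_D = 0.270 mA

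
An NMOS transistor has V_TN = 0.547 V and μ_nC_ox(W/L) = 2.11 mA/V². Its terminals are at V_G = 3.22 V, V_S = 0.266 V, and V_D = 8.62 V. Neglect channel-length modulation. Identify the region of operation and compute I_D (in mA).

V_GS = V_G − V_S = 3.22 − 0.266 = 2.95 V; V_DS = V_D − V_S = 8.62 − 0.266 = 8.35 V.
V_ov = V_GS − V_TN = 2.95 − 0.547 = 2.41 V.
Since V_DS = 8.35 V ≥ V_ov = 2.41 V, the device is in saturation.
I_D = ½ k_n V_ov² = 0.5 × 2.11 × 2.41² = 6.11 mA.

Saturation; I_D = 6.11 mA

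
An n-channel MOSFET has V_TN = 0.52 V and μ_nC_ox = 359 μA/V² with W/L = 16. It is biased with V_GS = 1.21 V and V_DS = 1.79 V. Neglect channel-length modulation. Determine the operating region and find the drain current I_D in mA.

k_n = μ_nC_ox · (W/L) = 5.744 mA/V².
V_ov = V_GS − V_TN = 1.21 − 0.52 = 0.69 V.
Since V_DS = 1.79 V ≥ V_ov = 0.69 V, the device is in saturation.
I_D = ½ k_n V_ov² = 0.5 × 5.744 × 0.69² = 1.37 mA.

Saturation; I_D = 1.37 mA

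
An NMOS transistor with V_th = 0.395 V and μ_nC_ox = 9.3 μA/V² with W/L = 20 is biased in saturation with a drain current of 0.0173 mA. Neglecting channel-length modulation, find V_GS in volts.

V_GS = 0.826 V

k_n = μ_nC_ox · (W/L) = 0.186 mA/V².
In saturation I_D = ½ k_n (V_GS − V_th)², so V_GS − V_th = √(2 I_D / k_n) = √(2 × 0.0173 / 0.186) = 0.431 V.
V_GS = 0.395 + 0.431 = 0.826 V.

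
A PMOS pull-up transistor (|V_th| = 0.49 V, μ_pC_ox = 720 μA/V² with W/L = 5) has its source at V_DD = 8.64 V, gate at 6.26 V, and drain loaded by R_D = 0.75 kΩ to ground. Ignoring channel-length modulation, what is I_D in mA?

I_D = 6.43 mA

V_SG = V_DD − V_G = 8.64 − 6.26 = 2.38 V, so V_ov = 2.38 − 0.49 = 1.89 V.
k_p = μ_pC_ox · (W/L) = 3.6 mA/V².
Assume saturation: I_D = ½ k_p V_ov² = 0.5 × 3.6 × 1.89² = 6.43 mA, giving V_SD = V_DD − I_D R_D = 8.64 − 6.43 × 0.75 = 3.82 V.
V_SD = 3.82 V ≥ V_ov = 1.89 V, confirming saturation.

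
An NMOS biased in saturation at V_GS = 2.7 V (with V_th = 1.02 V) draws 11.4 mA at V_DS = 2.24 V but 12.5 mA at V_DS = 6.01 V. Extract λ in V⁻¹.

With V_GS fixed, I_D ∝ (1 + λ V_DS) in saturation, so I_D2/I_D1 = (1 + λ V_DS2)/(1 + λ V_DS1).
12.5/11.4 = 1.096 = (1 + 6.01 λ)/(1 + 2.24 λ).
Solving: λ (I_D1 V_DS2 − I_D2 V_DS1) = I_D2 − I_D1, so λ = (12.5 − 11.4) / (11.4 × 6.01 − 12.5 × 2.24) = 1.1 / 40.5 = 0.0272 V⁻¹.

λ = 0.0272 V⁻¹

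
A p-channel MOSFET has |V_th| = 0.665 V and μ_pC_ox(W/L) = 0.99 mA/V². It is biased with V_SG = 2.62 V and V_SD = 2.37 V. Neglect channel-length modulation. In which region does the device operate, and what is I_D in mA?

V_ov = V_SG − |V_th| = 2.62 − 0.665 = 1.96 V.
Since V_SD = 2.37 V ≥ V_ov = 1.96 V, the device is in saturation.
I_D = ½ k_p V_ov² = 0.5 × 0.99 × 1.96² = 1.89 mA.

Saturation; I_D = 1.89 mA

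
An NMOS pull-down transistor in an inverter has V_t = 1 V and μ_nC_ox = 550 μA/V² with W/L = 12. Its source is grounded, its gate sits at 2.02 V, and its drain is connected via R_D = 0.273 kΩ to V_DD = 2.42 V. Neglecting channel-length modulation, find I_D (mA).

I_D = 3.43 mA

V_GS = V_G = 2.02 V, so V_ov = 2.02 − 1 = 1.02 V.
k_n = μ_nC_ox · (W/L) = 6.6 mA/V².
Assume saturation: I_D = ½ k_n V_ov² = 0.5 × 6.6 × 1.02² = 3.43 mA, giving V_DS = V_DD − I_D R_D = 2.42 − 3.43 × 0.273 = 1.48 V.
V_DS = 1.48 V ≥ V_ov = 1.02 V, confirming saturation.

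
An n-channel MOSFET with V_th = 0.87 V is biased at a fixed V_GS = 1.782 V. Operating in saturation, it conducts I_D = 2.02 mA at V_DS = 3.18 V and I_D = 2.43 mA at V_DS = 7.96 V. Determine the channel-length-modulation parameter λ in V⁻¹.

λ = 0.0491 V⁻¹

With V_GS fixed, I_D ∝ (1 + λ V_DS) in saturation, so I_D2/I_D1 = (1 + λ V_DS2)/(1 + λ V_DS1).
2.43/2.02 = 1.203 = (1 + 7.96 λ)/(1 + 3.18 λ).
Solving: λ (I_D1 V_DS2 − I_D2 V_DS1) = I_D2 − I_D1, so λ = (2.43 − 2.02) / (2.02 × 7.96 − 2.43 × 3.18) = 0.41 / 8.35 = 0.0491 V⁻¹.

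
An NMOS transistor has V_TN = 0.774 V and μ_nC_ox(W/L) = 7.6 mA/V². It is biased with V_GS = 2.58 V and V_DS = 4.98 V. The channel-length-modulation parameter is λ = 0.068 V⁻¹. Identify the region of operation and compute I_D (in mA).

Saturation; I_D = 16.6 mA

V_ov = V_GS − V_TN = 2.58 − 0.774 = 1.81 V.
Since V_DS = 4.98 V ≥ V_ov = 1.81 V, the device is in saturation.
I_D = ½ k_n V_ov² (1 + λ V_DS) = 0.5 × 7.6 × 1.81² × (1 + 0.068 × 4.98) = 16.6 mA.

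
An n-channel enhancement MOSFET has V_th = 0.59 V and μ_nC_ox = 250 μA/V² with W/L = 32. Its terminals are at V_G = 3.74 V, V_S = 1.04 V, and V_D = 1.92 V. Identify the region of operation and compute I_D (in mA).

Triode; I_D = 11.8 mA

V_GS = V_G − V_S = 3.74 − 1.04 = 2.7 V; V_DS = V_D − V_S = 1.92 − 1.04 = 0.88 V.
k_n = μ_nC_ox · (W/L) = 8 mA/V².
V_ov = V_GS − V_th = 2.7 − 0.59 = 2.11 V.
Since V_DS = 0.88 V < V_ov = 2.11 V, the device is in the triode region.
I_D = k_n [V_ov · V_DS − ½ V_DS²] = 8 × [2.11 × 0.88 − 0.5 × 0.88²] = 11.8 mA.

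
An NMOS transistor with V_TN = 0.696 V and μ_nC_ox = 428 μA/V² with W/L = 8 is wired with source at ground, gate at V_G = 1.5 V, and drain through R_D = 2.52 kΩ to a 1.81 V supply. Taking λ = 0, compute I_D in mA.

V_GS = V_G = 1.5 V, so V_ov = 1.5 − 0.696 = 0.804 V.
k_n = μ_nC_ox · (W/L) = 3.424 mA/V².
Assume saturation: I_D = ½ k_n V_ov² = 0.5 × 3.424 × 0.804² = 1.11 mA, giving V_DS = V_DD − I_D R_D = 1.81 − 1.11 × 2.52 = -0.979 V.
But -0.979 V < V_ov = 0.804 V, so the device is actually in triode.
In triode I_D = k_n[V_ov V_DS − ½ V_DS²] and I_D = (V_DD − V_DS)/R_D. Equating: 4.31 V_DS² − 7.937 V_DS + 1.81 = 0, giving V_DS = 0.267 V (the root below V_ov).
I_D = (1.81 − 0.267) / 2.52 = 0.612 mA.

I_D = 0.612 mA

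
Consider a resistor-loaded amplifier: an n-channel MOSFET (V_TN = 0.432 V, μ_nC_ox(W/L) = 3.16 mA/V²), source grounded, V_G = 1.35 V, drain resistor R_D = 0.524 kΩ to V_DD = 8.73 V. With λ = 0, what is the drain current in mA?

I_D = 1.33 mA

V_GS = V_G = 1.35 V, so V_ov = 1.35 − 0.432 = 0.918 V.
Assume saturation: I_D = ½ k_n V_ov² = 0.5 × 3.16 × 0.918² = 1.33 mA, giving V_DS = V_DD − I_D R_D = 8.73 − 1.33 × 0.524 = 8.03 V.
V_DS = 8.03 V ≥ V_ov = 0.918 V, confirming saturation.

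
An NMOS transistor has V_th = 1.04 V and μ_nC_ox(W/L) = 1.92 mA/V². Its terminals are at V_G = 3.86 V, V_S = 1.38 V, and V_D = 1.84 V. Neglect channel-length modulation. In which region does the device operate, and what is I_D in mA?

V_GS = V_G − V_S = 3.86 − 1.38 = 2.48 V; V_DS = V_D − V_S = 1.84 − 1.38 = 0.46 V.
V_ov = V_GS − V_th = 2.48 − 1.04 = 1.44 V.
Since V_DS = 0.46 V < V_ov = 1.44 V, the device is in the triode region.
I_D = k_n [V_ov · V_DS − ½ V_DS²] = 1.92 × [1.44 × 0.46 − 0.5 × 0.46²] = 1.07 mA.

Triode; I_D = 1.07 mA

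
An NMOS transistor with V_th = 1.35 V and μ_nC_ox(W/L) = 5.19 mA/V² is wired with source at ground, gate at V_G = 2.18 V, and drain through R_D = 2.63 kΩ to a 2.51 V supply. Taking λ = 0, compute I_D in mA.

V_GS = V_G = 2.18 V, so V_ov = 2.18 − 1.35 = 0.83 V.
Assume saturation: I_D = ½ k_n V_ov² = 0.5 × 5.19 × 0.83² = 1.79 mA, giving V_DS = V_DD − I_D R_D = 2.51 − 1.79 × 2.63 = -2.19 V.
But -2.19 V < V_ov = 0.83 V, so the device is actually in triode.
In triode I_D = k_n[V_ov V_DS − ½ V_DS²] and I_D = (V_DD − V_DS)/R_D. Equating: 6.82 V_DS² − 12.33 V_DS + 2.51 = 0, giving V_DS = 0.234 V (the root below V_ov).
I_D = (2.51 − 0.234) / 2.63 = 0.865 mA.

I_D = 0.865 mA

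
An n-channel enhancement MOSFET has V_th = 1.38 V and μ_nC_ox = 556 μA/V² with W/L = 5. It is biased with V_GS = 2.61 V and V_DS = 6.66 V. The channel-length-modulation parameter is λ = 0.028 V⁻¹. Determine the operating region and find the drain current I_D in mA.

Saturation; I_D = 2.50 mA

k_n = μ_nC_ox · (W/L) = 2.78 mA/V².
V_ov = V_GS − V_th = 2.61 − 1.38 = 1.23 V.
Since V_DS = 6.66 V ≥ V_ov = 1.23 V, the device is in saturation.
I_D = ½ k_n V_ov² (1 + λ V_DS) = 0.5 × 2.78 × 1.23² × (1 + 0.028 × 6.66) = 2.5 mA.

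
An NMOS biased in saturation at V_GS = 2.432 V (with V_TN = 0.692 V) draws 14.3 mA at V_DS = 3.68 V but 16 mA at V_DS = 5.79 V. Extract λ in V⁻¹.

λ = 0.0711 V⁻¹

With V_GS fixed, I_D ∝ (1 + λ V_DS) in saturation, so I_D2/I_D1 = (1 + λ V_DS2)/(1 + λ V_DS1).
16/14.3 = 1.119 = (1 + 5.79 λ)/(1 + 3.68 λ).
Solving: λ (I_D1 V_DS2 − I_D2 V_DS1) = I_D2 − I_D1, so λ = (16 − 14.3) / (14.3 × 5.79 − 16 × 3.68) = 1.7 / 23.9 = 0.0711 V⁻¹.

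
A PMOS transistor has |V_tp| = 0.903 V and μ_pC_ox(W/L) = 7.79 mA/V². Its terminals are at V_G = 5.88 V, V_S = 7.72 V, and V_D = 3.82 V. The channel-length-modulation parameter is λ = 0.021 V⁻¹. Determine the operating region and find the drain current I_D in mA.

Saturation; I_D = 3.70 mA

V_SG = V_S − V_G = 7.72 − 5.88 = 1.84 V; V_SD = V_S − V_D = 7.72 − 3.82 = 3.9 V.
V_ov = V_SG − |V_tp| = 1.84 − 0.903 = 0.937 V.
Since V_SD = 3.9 V ≥ V_ov = 0.937 V, the device is in saturation.
I_D = ½ k_p V_ov² (1 + λ V_SD) = 0.5 × 7.79 × 0.937² × (1 + 0.021 × 3.9) = 3.7 mA.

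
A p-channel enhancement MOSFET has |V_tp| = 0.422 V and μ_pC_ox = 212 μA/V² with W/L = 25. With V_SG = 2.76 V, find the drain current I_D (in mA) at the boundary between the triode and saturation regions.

I_D = 14.5 mA

At the boundary V_SD = V_ov = V_SG − |V_tp| = 2.76 − 0.422 = 2.34 V.
k_p = μ_pC_ox · (W/L) = 5.3 mA/V².
I_D = ½ k_p V_ov² = 0.5 × 5.3 × 2.34² = 14.5 mA.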